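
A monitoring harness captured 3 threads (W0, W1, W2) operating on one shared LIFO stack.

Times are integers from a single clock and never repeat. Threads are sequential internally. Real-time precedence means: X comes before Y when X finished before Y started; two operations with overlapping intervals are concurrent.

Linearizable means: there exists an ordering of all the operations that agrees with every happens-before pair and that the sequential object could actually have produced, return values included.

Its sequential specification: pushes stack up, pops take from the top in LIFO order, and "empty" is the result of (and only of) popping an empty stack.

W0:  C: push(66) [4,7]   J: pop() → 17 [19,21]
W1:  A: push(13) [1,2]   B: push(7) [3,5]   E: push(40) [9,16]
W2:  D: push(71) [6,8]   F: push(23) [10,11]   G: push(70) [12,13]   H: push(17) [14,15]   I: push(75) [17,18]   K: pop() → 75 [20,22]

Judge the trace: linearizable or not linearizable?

witness order: A, B, C, D, E, F, G, H, I, K, J
step 1: A push(13) — stack <13>
step 2: B push(7) — stack <13,7>
step 3: C push(66) — stack <13,7,66>
step 4: D push(71) — stack <13,7,66,71>
step 5: E push(40) — stack <13,7,66,71,40>
step 6: F push(23) — stack <13,7,66,71,40,23>
step 7: G push(70) — stack <13,7,66,71,40,23,70>
step 8: H push(17) — stack <13,7,66,71,40,23,70,17>
step 9: I push(75) — stack <13,7,66,71,40,23,70,17,75>
step 10: K pop() → 75 — stack <13,7,66,71,40,23,70,17>
step 11: J pop() → 17 — stack <13,7,66,71,40,23,70>

linearizable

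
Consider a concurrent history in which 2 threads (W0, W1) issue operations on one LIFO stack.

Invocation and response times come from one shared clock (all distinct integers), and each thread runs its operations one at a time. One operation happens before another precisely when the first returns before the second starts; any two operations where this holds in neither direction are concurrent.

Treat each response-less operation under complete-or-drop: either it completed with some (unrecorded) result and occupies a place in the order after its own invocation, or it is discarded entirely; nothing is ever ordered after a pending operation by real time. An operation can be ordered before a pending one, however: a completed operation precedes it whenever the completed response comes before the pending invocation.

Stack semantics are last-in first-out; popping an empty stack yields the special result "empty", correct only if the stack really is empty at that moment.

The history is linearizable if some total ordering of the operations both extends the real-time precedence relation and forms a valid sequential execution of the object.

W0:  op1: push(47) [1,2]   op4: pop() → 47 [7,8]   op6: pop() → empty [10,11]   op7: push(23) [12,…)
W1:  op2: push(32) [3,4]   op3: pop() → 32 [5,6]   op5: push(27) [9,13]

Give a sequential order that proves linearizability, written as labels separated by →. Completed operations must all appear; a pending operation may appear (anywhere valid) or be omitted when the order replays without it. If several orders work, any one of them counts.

op1 → op2 → op3 → op4 → op6 → op5

1. op1 push(47), leaving stack <47>
2. op2 push(32), leaving stack <47,32>
3. op3 pop() → 32, leaving stack <47>
4. op4 pop() → 47, leaving stack <>
5. op6 pop() → empty, leaving stack <>
6. op5 push(27), leaving stack <27>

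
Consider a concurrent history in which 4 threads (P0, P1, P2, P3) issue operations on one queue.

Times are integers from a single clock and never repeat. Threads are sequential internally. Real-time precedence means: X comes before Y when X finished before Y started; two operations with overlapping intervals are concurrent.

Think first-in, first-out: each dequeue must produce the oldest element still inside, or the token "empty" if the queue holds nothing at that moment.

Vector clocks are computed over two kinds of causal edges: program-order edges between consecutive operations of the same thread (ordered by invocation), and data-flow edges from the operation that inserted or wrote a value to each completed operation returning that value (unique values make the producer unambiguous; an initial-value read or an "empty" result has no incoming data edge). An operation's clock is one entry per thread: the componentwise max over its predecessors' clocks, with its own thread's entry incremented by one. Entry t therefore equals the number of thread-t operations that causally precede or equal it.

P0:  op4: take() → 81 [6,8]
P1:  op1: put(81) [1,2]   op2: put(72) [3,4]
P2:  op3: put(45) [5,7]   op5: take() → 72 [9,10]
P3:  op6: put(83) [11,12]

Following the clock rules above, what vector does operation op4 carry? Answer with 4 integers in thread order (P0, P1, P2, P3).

no predecessors for op6 (invoked 11): P3 increments from zero → (0, 0, 0, 1)
no predecessors for op3 (invoked 5): P2 increments from zero → (0, 0, 1, 0)
no predecessors for op1 (invoked 1): P1 increments from zero → (0, 1, 0, 0)
from VC(op1)=(0, 1, 0, 0), op2 (invoked 3) maxes components and bumps P1 → (0, 2, 0, 0)
from VC(op1)=(0, 1, 0, 0), op4 (invoked 6) maxes components and bumps P0 → (1, 1, 0, 0)
from VC(op2)=(0, 2, 0, 0), VC(op3)=(0, 0, 1, 0), op5 (invoked 9) maxes components and bumps P2 → (0, 2, 2, 0)
target: VC(op4) = (1, 1, 0, 0)

(1, 1, 0, 0)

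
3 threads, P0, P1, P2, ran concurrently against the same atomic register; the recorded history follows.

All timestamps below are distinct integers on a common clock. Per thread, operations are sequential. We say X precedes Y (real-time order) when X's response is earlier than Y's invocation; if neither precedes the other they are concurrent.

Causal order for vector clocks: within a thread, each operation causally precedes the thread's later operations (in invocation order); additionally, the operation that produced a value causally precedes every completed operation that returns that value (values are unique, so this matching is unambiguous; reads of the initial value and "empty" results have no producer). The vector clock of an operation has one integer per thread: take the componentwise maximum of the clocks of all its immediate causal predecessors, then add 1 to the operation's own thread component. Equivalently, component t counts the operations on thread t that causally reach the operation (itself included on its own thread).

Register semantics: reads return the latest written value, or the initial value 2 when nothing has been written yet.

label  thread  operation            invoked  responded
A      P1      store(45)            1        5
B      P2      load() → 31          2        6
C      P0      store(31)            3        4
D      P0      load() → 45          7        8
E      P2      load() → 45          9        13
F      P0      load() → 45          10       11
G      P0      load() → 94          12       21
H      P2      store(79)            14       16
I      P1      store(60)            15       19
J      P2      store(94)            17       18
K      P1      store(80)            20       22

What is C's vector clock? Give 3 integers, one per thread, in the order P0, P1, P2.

A, invoked 1, has no incoming edges; only P1's bump applies → (0, 1, 0)
C, invoked 3, has no incoming edges; only P0's bump applies → (1, 0, 0)
from VC(A)=(0, 1, 0), I (invoked 15) maxes components and bumps P1 → (0, 2, 0)
from VC(C)=(1, 0, 0), B (invoked 2) maxes components and bumps P2 → (1, 0, 1)
from VC(I)=(0, 2, 0), K (invoked 20) maxes components and bumps P1 → (0, 3, 0)
from VC(A)=(0, 1, 0), VC(C)=(1, 0, 0), D (invoked 7) maxes components and bumps P0 → (2, 1, 0)
from VC(A)=(0, 1, 0), VC(B)=(1, 0, 1), E (invoked 9) maxes components and bumps P2 → (1, 1, 2)
from VC(A)=(0, 1, 0), VC(D)=(2, 1, 0), F (invoked 10) maxes components and bumps P0 → (3, 1, 0)
from VC(E)=(1, 1, 2), H (invoked 14) maxes components and bumps P2 → (1, 1, 3)
from VC(H)=(1, 1, 3), J (invoked 17) maxes components and bumps P2 → (1, 1, 4)
from VC(F)=(3, 1, 0), VC(J)=(1, 1, 4), G (invoked 12) maxes components and bumps P0 → (4, 1, 4)
target: VC(C) = (1, 0, 0)

(1, 0, 0)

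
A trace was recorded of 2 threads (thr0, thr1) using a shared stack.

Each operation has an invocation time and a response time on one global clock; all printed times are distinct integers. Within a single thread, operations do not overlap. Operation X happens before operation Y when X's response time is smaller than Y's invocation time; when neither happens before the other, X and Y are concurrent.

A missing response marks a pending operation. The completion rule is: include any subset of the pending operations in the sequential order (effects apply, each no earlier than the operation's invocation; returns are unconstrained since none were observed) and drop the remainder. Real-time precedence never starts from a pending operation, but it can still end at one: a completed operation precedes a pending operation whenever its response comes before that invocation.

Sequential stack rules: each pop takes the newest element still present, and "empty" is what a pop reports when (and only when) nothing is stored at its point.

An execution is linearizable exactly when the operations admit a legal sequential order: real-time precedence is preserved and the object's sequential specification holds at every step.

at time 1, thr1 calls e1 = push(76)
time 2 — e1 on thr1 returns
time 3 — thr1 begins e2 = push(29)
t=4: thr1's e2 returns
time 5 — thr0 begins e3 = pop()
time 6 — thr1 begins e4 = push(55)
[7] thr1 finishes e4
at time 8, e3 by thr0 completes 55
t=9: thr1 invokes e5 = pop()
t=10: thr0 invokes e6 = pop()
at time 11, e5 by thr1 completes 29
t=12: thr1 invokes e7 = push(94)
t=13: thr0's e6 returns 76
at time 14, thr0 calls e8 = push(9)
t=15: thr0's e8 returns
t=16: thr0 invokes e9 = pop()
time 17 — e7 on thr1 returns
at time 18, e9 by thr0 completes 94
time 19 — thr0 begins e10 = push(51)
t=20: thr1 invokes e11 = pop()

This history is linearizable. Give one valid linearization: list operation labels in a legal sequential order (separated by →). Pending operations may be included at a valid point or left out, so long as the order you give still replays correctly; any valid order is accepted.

step 1: e1 push(76) — stack <76>
step 2: e2 push(29) — stack <76,29>
step 3: e4 push(55) — stack <76,29,55>
step 4: e3 pop() → 55 — stack <76,29>
step 5: e5 pop() → 29 — stack <76>
step 6: e6 pop() → 76 — stack <>
step 7: e8 push(9) — stack <9>
step 8: e7 push(94) — stack <9,94>
step 9: e9 pop() → 94 — stack <9>

e1 → e2 → e4 → e3 → e5 → e6 → e8 → e7 → e9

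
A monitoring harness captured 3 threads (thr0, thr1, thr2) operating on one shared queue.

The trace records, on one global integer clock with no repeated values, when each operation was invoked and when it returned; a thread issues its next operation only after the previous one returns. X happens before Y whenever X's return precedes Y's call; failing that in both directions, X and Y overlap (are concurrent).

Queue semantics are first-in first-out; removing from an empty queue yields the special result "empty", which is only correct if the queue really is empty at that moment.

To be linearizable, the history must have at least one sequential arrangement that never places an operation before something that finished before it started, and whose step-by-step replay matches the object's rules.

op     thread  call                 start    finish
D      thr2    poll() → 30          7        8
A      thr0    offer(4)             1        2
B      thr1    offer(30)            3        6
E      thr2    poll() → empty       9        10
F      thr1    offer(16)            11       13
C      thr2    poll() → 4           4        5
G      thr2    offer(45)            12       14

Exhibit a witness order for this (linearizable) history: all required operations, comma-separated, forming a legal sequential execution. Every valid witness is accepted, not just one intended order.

after step 1 (A offer(4)): queue <4>
after step 2 (B offer(30)): queue <4,30>
after step 3 (C poll() → 4): queue <30>
after step 4 (D poll() → 30): queue <>
after step 5 (E poll() → empty): queue <>
after step 6 (F offer(16)): queue <16>
after step 7 (G offer(45)): queue <16,45>

A, B, C, D, E, F, G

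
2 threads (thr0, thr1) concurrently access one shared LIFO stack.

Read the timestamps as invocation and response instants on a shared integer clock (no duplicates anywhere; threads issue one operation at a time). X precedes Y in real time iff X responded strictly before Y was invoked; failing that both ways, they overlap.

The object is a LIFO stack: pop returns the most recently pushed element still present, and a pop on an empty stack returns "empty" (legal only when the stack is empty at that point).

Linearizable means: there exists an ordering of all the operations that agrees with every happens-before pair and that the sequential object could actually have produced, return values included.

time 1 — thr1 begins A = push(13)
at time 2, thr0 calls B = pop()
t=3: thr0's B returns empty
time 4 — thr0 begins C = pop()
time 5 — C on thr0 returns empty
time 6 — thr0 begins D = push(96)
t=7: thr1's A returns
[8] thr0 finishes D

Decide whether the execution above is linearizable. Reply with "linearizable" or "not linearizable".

a witness: B, C, A, D
step 1: B pop() → empty — stack <>
step 2: C pop() → empty — stack <>
step 3: A push(13) — stack <13>
step 4: D push(96) — stack <13,96>

linearizable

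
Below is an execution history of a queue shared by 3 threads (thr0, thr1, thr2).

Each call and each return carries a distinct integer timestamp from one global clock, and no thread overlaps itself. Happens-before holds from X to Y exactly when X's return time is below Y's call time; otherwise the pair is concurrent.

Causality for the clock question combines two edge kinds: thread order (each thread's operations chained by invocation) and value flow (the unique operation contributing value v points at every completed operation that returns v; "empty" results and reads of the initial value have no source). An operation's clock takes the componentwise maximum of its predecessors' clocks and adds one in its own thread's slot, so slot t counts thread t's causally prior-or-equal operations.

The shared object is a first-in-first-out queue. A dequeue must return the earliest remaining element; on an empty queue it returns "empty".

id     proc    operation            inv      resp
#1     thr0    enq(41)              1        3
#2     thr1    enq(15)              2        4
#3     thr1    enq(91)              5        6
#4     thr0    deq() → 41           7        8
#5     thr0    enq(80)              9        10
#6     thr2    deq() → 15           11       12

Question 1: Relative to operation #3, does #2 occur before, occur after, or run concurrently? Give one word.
Answer: before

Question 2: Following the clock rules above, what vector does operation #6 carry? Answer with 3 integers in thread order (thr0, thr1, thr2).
Answer: (0, 1, 1)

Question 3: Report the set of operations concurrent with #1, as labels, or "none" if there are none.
Answer: #2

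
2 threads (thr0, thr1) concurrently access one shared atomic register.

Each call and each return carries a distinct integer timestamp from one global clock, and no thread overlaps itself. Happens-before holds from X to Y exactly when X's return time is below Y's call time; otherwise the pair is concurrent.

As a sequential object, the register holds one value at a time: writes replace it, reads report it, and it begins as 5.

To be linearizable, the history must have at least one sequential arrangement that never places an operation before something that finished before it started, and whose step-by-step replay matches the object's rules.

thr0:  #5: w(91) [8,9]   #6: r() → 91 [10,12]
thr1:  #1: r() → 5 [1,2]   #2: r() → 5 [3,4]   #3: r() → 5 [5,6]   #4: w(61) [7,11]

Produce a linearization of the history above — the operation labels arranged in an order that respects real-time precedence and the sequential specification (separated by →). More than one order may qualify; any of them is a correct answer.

step 1: #1 r() → 5 — value 5
step 2: #2 r() → 5 — value 5
step 3: #3 r() → 5 — value 5
step 4: #4 w(61) — value 61
step 5: #5 w(91) — value 91
step 6: #6 r() → 91 — value 91

#1 → #2 → #3 → #4 → #5 → #6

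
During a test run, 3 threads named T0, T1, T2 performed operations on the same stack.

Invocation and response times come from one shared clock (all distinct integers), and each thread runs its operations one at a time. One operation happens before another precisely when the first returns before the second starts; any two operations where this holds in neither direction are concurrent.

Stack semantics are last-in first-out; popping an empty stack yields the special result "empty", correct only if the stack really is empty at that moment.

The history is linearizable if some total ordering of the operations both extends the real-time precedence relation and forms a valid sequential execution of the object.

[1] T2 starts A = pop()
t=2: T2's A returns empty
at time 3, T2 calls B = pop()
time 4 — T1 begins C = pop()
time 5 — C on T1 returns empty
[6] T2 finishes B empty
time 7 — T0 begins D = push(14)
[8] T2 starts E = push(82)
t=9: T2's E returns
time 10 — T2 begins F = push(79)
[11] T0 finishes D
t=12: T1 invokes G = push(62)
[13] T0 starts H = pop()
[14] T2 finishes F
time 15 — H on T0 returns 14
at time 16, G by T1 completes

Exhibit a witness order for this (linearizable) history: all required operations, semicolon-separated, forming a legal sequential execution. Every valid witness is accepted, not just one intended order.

A; B; C; E; D; H; F; G

after step 1 (A pop() → empty): stack <>
after step 2 (B pop() → empty): stack <>
after step 3 (C pop() → empty): stack <>
after step 4 (E push(82)): stack <82>
after step 5 (D push(14)): stack <82,14>
after step 6 (H pop() → 14): stack <82>
after step 7 (F push(79)): stack <82,79>
after step 8 (G push(62)): stack <82,79,62>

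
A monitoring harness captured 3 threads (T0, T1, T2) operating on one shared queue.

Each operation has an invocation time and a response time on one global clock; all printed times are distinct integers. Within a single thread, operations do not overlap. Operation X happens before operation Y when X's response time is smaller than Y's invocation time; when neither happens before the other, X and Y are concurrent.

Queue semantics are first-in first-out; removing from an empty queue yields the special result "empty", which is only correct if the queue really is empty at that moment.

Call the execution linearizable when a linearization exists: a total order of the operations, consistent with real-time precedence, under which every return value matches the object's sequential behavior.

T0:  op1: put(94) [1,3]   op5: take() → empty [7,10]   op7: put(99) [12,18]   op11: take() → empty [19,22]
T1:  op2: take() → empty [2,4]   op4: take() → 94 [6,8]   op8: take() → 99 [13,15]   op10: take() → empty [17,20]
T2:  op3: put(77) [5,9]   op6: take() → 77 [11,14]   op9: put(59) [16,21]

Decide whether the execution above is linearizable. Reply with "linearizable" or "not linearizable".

linearizable

one valid linearization: op2, op1, op4, op5, op3, op6, op7, op8, op10, op11, op9
1. op2 take() → empty, leaving queue <>
2. op1 put(94), leaving queue <94>
3. op4 take() → 94, leaving queue <>
4. op5 take() → empty, leaving queue <>
5. op3 put(77), leaving queue <77>
6. op6 take() → 77, leaving queue <>
7. op7 put(99), leaving queue <99>
8. op8 take() → 99, leaving queue <>
9. op10 take() → empty, leaving queue <>
10. op11 take() → empty, leaving queue <>
11. op9 put(59), leaving queue <59>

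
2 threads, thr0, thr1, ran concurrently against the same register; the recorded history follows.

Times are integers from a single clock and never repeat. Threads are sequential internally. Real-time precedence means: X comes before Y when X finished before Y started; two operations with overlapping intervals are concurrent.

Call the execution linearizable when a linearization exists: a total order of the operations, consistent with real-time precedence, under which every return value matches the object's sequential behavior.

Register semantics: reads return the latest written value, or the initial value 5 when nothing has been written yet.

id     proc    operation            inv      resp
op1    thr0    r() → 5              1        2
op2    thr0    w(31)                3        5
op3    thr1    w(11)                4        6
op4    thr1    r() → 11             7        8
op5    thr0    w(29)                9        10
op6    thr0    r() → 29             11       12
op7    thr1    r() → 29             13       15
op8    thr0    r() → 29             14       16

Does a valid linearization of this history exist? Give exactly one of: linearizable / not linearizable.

witness order: op1, op2, op3, op4, op5, op6, op7, op8
1. op1 r() → 5, leaving value 5
2. op2 w(31), leaving value 31
3. op3 w(11), leaving value 11
4. op4 r() → 11, leaving value 11
5. op5 w(29), leaving value 29
6. op6 r() → 29, leaving value 29
7. op7 r() → 29, leaving value 29
8. op8 r() → 29, leaving value 29

linearizable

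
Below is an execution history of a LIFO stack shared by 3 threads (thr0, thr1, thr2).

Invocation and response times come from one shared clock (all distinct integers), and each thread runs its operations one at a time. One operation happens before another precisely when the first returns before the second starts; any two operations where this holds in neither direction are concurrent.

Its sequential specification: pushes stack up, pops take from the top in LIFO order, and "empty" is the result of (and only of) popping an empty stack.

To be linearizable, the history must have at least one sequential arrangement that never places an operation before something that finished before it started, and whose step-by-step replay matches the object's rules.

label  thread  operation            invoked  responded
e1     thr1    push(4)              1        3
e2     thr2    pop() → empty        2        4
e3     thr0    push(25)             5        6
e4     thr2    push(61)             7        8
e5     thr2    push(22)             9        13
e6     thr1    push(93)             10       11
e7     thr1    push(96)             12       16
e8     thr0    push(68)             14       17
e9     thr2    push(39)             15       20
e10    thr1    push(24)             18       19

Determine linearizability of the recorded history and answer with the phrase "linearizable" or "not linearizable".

one valid linearization: e2, e1, e3, e4, e5, e6, e7, e8, e9, e10
1. e2 pop() → empty, leaving stack <>
2. e1 push(4), leaving stack <4>
3. e3 push(25), leaving stack <4,25>
4. e4 push(61), leaving stack <4,25,61>
5. e5 push(22), leaving stack <4,25,61,22>
6. e6 push(93), leaving stack <4,25,61,22,93>
7. e7 push(96), leaving stack <4,25,61,22,93,96>
8. e8 push(68), leaving stack <4,25,61,22,93,96,68>
9. e9 push(39), leaving stack <4,25,61,22,93,96,68,39>
10. e10 push(24), leaving stack <4,25,61,22,93,96,68,39,24>

linearizable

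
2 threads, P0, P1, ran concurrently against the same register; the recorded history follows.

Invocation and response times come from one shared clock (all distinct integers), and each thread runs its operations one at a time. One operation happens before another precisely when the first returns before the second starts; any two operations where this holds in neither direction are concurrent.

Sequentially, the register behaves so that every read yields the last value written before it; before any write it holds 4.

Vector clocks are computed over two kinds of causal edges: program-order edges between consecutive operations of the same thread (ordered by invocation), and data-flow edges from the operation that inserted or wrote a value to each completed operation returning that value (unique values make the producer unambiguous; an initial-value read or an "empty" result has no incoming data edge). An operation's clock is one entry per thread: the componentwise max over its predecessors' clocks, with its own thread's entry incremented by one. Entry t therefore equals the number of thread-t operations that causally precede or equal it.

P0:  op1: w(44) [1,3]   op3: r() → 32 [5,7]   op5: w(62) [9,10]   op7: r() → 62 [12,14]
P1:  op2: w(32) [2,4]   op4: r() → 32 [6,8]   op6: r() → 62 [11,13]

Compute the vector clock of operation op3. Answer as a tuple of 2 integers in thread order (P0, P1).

root op op2, invoked 2: fresh clock plus P1's own tick → (0, 1)
root op op1, invoked 1: fresh clock plus P0's own tick → (1, 0)
op4, invoked 6, takes VC(op2)=(0, 1) under max, adds 1 for P1 → (0, 2)
op3, invoked 5, takes VC(op1)=(1, 0), VC(op2)=(0, 1) under max, adds 1 for P0 → (2, 1)
op5, invoked 9, takes VC(op3)=(2, 1) under max, adds 1 for P0 → (3, 1)
op7, invoked 12, takes VC(op5)=(3, 1) under max, adds 1 for P0 → (4, 1)
op6, invoked 11, takes VC(op4)=(0, 2), VC(op5)=(3, 1) under max, adds 1 for P1 → (3, 3)
target: VC(op3) = (2, 1)

(2, 1)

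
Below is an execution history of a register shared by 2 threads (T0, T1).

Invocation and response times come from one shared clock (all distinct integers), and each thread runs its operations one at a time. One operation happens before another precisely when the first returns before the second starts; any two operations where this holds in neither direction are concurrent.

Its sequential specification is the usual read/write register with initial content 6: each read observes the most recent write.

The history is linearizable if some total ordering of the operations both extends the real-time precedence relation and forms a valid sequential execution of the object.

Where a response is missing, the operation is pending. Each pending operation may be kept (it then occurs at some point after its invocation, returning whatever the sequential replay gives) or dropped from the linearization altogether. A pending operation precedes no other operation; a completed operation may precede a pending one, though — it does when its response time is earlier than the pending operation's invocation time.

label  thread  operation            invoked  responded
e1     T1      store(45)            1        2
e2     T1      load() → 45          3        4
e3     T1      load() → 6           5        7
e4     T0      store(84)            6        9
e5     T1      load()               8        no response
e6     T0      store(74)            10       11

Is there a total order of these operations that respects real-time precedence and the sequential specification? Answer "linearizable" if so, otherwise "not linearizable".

through event 6 a valid linearization exists; event 7 (e3 responding at time 7) ends that
the completed operations (3 total) allow one real-time order; the register replay rejects it
every completion of the 1 pending operation (e4) was checked; none linearizes
for example e1, e2, e3 (pending dropped) fails at step 3: e3 load() → 6 is not legal there

not linearizable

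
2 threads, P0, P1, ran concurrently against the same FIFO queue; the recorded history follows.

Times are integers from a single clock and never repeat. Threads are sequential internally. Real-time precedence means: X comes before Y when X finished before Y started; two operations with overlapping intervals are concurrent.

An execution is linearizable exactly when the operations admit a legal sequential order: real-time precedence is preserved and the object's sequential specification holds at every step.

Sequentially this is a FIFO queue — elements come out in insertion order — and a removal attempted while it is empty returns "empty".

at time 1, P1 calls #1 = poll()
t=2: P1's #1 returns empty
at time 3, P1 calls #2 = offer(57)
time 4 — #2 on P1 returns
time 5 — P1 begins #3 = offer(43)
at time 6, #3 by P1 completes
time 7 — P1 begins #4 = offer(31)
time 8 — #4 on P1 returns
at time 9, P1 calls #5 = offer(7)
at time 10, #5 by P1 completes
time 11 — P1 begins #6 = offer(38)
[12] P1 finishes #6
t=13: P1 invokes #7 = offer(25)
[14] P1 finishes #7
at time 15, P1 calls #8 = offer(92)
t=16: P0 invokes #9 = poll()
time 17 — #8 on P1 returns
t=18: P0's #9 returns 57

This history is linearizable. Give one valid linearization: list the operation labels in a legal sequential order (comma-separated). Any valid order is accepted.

step 1: #1 poll() → empty — queue <>
step 2: #2 offer(57) — queue <57>
step 3: #3 offer(43) — queue <57,43>
step 4: #4 offer(31) — queue <57,43,31>
step 5: #5 offer(7) — queue <57,43,31,7>
step 6: #6 offer(38) — queue <57,43,31,7,38>
step 7: #7 offer(25) — queue <57,43,31,7,38,25>
step 8: #8 offer(92) — queue <57,43,31,7,38,25,92>
step 9: #9 poll() → 57 — queue <43,31,7,38,25,92>

#1, #2, #3, #4, #5, #6, #7, #8, #9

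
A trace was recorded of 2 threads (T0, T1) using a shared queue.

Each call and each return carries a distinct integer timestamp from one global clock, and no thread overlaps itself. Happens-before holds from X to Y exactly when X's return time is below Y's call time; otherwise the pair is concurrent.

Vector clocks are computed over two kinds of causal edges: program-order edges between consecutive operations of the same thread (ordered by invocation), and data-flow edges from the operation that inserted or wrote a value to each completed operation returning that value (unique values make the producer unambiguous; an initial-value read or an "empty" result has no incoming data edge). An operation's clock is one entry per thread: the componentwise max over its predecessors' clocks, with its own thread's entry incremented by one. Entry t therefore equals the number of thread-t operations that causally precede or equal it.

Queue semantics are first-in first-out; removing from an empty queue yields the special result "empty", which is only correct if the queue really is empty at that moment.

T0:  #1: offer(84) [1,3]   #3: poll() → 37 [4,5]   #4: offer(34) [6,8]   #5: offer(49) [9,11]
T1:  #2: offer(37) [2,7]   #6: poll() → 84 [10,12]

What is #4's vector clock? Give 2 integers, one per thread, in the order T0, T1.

(3, 1)

root op #2, invoked 2: fresh clock plus T1's own tick → (0, 1)
root op #1, invoked 1: fresh clock plus T0's own tick → (1, 0)
#6 (invocation 10): componentwise max over VC(#1)=(1, 0), VC(#2)=(0, 1), +1 at T1, giving (1, 2)
#3 (invocation 4): componentwise max over VC(#1)=(1, 0), VC(#2)=(0, 1), +1 at T0, giving (2, 1)
#4 (invocation 6): componentwise max over VC(#3)=(2, 1), +1 at T0, giving (3, 1)
#5 (invocation 9): componentwise max over VC(#4)=(3, 1), +1 at T0, giving (4, 1)
target: VC(#4) = (3, 1)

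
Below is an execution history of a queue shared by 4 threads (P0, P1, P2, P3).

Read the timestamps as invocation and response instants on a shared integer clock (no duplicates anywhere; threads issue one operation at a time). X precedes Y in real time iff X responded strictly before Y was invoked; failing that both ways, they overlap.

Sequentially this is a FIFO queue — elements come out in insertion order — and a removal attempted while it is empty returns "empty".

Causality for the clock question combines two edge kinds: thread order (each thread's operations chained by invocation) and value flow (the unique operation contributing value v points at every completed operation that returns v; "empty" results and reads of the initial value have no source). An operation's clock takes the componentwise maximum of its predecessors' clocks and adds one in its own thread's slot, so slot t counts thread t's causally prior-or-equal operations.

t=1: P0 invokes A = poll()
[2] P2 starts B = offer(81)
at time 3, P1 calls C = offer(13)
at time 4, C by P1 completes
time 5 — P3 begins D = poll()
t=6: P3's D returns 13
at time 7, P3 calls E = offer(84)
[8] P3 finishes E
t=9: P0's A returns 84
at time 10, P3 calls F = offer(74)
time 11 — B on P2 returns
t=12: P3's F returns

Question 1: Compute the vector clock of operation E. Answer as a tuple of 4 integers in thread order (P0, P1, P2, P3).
Answer: (0, 1, 0, 2)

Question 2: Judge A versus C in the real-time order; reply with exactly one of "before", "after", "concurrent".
Answer: concurrent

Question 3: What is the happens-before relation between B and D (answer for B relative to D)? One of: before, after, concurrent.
Answer: concurrent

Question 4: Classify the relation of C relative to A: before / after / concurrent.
Answer: concurrent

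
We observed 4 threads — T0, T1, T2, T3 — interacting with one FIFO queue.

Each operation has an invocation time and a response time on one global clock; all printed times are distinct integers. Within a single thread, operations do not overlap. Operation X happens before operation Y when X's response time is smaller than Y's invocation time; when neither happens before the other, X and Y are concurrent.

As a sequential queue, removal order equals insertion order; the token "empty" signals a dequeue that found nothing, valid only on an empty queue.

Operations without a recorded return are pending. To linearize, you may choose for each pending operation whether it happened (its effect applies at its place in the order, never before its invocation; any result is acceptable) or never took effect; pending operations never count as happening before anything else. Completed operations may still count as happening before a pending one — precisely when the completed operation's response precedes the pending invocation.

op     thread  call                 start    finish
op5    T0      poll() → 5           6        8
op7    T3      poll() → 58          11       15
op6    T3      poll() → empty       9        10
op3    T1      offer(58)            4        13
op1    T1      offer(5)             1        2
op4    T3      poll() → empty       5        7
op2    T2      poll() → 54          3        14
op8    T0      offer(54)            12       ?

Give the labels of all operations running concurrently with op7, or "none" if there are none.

concurrent with op7 ([11,15]): every op whose interval crosses 11..15
op1 [1,2]: before
op2 [3,14]: concurrent
op3 [4,13]: concurrent
op4 [5,7]: before
op5 [6,8]: before
op6 [9,10]: before
op8 [12,…): concurrent

op2, op3, op8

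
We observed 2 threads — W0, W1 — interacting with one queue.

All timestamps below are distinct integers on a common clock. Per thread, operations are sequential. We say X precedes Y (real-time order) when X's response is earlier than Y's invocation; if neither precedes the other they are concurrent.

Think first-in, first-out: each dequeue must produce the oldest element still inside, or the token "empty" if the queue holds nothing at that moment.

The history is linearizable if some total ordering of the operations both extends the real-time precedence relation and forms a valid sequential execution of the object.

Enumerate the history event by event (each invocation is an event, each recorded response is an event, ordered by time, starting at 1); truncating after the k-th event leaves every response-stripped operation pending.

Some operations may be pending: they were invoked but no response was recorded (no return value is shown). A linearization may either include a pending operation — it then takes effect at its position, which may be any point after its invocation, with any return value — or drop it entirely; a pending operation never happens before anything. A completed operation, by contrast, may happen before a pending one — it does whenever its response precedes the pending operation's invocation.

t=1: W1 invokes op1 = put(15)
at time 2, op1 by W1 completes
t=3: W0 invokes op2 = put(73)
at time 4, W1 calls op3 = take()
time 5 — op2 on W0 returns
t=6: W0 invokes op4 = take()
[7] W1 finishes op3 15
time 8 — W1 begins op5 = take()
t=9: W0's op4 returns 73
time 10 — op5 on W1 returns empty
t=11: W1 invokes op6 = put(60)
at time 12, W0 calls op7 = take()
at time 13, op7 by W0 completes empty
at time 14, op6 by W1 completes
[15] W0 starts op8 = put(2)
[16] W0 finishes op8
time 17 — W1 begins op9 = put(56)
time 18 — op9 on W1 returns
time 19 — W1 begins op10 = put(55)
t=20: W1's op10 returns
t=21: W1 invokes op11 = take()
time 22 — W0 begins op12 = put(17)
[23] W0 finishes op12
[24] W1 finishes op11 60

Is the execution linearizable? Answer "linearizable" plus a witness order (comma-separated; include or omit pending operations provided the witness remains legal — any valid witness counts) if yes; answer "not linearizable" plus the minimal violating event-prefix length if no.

1. op1 put(15), leaving queue <15>
2. op2 put(73), leaving queue <15,73>
3. op3 take() → 15, leaving queue <73>
4. op4 take() → 73, leaving queue <>
5. op5 take() → empty, leaving queue <>
6. op7 take() → empty, leaving queue <>
7. op6 put(60), leaving queue <60>
8. op8 put(2), leaving queue <60,2>
9. op9 put(56), leaving queue <60,2,56>
10. op10 put(55), leaving queue <60,2,56,55>
11. op11 take() → 60, leaving queue <2,56,55>
12. op12 put(17), leaving queue <2,56,55,17>

linearizable — witness: op1, op2, op3, op4, op5, op7, op6, op8, op9, op10, op11, op12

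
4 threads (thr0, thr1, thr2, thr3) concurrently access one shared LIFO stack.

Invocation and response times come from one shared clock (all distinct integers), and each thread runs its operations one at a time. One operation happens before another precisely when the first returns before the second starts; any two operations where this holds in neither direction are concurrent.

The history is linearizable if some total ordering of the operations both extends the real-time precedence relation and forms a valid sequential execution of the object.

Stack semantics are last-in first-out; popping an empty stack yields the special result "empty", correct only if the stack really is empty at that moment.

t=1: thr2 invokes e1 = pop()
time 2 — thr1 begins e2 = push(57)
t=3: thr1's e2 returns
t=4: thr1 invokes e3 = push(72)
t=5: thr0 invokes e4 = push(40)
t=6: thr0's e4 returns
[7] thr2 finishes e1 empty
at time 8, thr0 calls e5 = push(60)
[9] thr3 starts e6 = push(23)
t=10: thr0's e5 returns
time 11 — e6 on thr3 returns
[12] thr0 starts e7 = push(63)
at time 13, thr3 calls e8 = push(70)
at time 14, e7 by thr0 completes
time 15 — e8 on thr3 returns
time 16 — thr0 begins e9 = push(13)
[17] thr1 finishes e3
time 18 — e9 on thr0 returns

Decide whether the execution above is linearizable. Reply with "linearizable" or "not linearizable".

linearizable

a witness: e1, e2, e3, e4, e5, e6, e7, e8, e9
after step 1 (e1 pop() → empty): stack <>
after step 2 (e2 push(57)): stack <57>
after step 3 (e3 push(72)): stack <57,72>
after step 4 (e4 push(40)): stack <57,72,40>
after step 5 (e5 push(60)): stack <57,72,40,60>
after step 6 (e6 push(23)): stack <57,72,40,60,23>
after step 7 (e7 push(63)): stack <57,72,40,60,23,63>
after step 8 (e8 push(70)): stack <57,72,40,60,23,63,70>
after step 9 (e9 push(13)): stack <57,72,40,60,23,63,70,13>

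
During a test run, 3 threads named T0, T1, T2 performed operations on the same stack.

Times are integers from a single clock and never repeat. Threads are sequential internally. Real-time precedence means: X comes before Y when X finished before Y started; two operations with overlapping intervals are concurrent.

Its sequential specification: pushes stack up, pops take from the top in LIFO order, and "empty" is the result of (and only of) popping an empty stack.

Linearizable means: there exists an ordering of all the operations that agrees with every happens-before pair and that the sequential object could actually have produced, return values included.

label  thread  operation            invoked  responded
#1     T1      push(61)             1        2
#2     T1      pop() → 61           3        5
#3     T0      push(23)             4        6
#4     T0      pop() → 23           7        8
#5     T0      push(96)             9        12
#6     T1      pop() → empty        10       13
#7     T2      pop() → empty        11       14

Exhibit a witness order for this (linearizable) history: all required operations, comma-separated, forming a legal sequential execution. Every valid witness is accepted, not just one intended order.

step 1: #1 push(61) — stack <61>
step 2: #2 pop() → 61 — stack <>
step 3: #3 push(23) — stack <23>
step 4: #4 pop() → 23 — stack <>
step 5: #6 pop() → empty — stack <>
step 6: #7 pop() → empty — stack <>
step 7: #5 push(96) — stack <96>

#1, #2, #3, #4, #6, #7, #5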